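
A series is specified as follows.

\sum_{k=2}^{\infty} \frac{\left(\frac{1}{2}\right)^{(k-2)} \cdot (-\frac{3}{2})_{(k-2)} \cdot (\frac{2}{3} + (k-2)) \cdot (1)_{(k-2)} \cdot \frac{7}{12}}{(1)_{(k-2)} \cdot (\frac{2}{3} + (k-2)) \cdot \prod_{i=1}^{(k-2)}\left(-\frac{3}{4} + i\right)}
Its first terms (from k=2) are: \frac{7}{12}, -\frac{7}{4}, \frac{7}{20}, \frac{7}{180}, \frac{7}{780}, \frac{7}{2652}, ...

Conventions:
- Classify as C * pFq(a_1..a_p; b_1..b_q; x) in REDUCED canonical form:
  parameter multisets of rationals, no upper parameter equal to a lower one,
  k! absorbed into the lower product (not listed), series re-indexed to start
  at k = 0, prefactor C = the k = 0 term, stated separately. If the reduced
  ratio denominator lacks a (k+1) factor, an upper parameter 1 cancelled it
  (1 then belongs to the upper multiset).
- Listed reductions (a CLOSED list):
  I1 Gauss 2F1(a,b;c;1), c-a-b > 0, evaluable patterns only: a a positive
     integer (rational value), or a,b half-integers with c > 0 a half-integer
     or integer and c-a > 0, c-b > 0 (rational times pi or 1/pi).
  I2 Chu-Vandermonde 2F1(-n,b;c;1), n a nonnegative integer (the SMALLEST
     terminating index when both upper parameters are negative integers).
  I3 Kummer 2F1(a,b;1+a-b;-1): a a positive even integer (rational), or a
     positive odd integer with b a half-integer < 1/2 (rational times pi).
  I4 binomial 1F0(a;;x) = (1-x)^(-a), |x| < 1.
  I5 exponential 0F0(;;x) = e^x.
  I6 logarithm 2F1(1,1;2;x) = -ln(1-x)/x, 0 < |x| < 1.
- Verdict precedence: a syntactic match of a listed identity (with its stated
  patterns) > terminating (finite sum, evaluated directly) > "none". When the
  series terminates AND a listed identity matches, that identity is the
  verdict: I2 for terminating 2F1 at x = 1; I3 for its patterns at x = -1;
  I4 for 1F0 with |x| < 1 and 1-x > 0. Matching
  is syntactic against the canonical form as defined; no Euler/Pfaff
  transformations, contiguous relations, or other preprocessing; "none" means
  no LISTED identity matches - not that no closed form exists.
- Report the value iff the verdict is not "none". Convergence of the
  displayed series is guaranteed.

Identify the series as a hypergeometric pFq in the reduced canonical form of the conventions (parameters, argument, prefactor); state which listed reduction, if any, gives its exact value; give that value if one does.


Reduced: x = \frac{1}{2}, 2F1, upper = {-\frac{3}{2}, 1}, lower = {\frac{1}{4}}, C = \frac{7}{12}. Verdict: no listed reduction: x = \frac{1}{2} and upper {-\frac{3}{2}, 1} fail every I1-I6 pattern.

The tell: with t_0 = \frac{7}{12}, the lower running product (C = 7/12, x = 1/2) is a rising factorial.
Consecutive-term ratio: r(k) = \frac{1}{2} * (k-\frac{3}{2}) (k+1) / [(k+\frac{1}{4}) (k+1)] - rational; roots negated = parameters, x = \frac{1}{2}, C = \frac{7}{12}.


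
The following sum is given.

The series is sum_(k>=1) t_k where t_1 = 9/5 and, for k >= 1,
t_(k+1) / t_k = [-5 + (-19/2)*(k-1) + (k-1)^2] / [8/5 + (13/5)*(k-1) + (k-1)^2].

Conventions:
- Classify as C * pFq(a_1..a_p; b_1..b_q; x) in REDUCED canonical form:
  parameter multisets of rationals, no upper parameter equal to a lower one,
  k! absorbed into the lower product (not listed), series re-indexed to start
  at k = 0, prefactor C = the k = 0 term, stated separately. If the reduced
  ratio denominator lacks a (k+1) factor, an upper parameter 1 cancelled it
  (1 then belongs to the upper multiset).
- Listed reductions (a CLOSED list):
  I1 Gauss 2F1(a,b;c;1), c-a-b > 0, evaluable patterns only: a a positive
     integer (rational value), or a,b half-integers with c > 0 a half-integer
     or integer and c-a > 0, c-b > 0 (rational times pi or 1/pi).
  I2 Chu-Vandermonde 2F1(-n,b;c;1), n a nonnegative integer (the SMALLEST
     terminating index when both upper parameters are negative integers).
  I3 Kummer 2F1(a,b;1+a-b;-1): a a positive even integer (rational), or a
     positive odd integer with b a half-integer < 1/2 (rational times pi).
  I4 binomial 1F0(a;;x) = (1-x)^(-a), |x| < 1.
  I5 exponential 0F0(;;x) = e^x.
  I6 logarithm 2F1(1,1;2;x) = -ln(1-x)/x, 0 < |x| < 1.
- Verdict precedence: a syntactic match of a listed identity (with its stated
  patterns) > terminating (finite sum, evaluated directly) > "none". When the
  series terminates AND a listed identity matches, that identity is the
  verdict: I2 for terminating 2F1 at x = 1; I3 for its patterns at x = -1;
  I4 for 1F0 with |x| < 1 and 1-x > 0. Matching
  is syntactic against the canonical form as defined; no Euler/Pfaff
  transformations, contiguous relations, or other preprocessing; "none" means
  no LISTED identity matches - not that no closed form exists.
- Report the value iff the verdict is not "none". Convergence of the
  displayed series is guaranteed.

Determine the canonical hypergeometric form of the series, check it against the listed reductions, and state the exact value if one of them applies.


With C = 9/5: the canonical form is 2F1(-10, 1/2; 8/5; 1). Verdict: the Chu-Vandermonde identity I2 matches (terminating 2F1 at x = 1 with n = 10, b = 1/2, c = 8/5). Its exact value is 5359041106839/10443009556480.

Structural cue: from the first term 9/5: roots of the ratio polynomials (prefactor 9/5) are the negated parameters.
Step ratio: r(k) = 1 * (k-10) (k+1/2) / [(k+8/5) (k+1)] - rational in k. x = 1; t_0 = 9/5; negate the roots.


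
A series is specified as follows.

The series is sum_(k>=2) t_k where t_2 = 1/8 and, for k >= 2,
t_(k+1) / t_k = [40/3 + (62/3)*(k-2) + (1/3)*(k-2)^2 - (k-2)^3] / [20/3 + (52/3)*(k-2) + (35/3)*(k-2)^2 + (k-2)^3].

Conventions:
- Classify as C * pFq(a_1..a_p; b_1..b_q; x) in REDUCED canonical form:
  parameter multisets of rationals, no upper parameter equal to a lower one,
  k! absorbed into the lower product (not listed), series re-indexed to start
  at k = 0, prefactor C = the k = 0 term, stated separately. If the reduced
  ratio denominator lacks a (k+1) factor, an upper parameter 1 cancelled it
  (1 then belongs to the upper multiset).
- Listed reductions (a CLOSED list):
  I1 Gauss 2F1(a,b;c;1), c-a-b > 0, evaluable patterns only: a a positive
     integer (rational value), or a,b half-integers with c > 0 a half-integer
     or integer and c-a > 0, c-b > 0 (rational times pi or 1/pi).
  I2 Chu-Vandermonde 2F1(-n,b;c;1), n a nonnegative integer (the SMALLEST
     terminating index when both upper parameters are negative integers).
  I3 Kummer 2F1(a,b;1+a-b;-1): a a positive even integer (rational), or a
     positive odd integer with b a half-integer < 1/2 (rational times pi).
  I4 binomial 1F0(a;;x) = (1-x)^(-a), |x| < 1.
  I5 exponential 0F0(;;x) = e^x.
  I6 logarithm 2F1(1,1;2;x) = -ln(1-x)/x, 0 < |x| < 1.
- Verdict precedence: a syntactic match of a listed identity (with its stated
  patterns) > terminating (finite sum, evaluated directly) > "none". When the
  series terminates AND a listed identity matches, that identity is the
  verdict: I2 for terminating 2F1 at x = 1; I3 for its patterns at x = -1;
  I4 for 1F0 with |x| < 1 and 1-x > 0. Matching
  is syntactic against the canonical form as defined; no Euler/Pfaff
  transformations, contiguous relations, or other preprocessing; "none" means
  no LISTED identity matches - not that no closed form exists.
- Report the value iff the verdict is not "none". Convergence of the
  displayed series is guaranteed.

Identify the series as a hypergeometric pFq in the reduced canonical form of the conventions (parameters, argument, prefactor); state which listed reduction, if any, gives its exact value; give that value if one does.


With C = 1/8: the canonical form is 2F1(-5, 4; 10; -1). Verdict: this is the Kummer evaluation I3 (x = -1; c = 10 equals 1+a-b for upper {-5, 4}: listed pattern). Value: 3/4.

Key observation: with t_0 = 1/8, the expanded ratio factors over Q; C = 1/8, roots give parameters.
Adjacent-term ratio: r(k) = (-1) * (k-5) (k+4) / [(k+10) (k+1)] ; factor over Q: parameters, x = (-1), and C = 1/8.


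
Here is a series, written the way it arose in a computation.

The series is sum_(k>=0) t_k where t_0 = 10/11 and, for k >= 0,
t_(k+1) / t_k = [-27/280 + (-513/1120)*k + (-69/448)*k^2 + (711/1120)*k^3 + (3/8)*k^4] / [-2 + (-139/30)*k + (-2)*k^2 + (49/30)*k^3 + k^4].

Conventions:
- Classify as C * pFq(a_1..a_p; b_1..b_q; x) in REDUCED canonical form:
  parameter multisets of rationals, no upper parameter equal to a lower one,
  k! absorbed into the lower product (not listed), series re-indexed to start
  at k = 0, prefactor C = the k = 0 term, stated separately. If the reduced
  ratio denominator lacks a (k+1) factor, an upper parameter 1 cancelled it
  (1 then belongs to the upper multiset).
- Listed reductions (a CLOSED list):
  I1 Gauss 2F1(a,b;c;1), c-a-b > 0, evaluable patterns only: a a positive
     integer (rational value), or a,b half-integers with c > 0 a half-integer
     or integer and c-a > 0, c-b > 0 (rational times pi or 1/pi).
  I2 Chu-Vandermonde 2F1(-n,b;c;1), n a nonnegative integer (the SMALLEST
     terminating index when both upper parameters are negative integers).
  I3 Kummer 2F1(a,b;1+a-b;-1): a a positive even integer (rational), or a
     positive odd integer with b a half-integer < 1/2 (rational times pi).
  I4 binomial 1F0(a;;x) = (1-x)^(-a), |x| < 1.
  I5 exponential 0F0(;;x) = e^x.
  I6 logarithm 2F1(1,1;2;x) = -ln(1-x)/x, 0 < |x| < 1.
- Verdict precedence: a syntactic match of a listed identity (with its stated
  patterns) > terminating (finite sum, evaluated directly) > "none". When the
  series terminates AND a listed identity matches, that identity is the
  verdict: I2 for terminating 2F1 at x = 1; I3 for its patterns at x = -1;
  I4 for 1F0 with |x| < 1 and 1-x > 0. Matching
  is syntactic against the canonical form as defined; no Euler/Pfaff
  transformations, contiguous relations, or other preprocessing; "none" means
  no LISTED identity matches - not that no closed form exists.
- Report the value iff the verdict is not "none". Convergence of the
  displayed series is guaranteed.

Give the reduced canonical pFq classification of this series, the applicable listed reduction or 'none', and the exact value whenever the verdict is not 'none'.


Canonical form: C = 10/11 times 2F1 with upper {-6/7, 1/4}, lower {-5/3}, x = 3/8. Verdict: none here - no I1-I6 shape fits x = 3/8 with lower {-5/3}.

Key step: t_0 being 10/11, the expanded ratio factors over Q; C = 10/11, x = 3/8, roots give parameters.
Step ratio: r(k) = (3/8) * (k-6/7) (k+1/4) / [(k-5/3) (k+1)] - rational; roots negated = parameters, x = (3/8), C = 10/11.


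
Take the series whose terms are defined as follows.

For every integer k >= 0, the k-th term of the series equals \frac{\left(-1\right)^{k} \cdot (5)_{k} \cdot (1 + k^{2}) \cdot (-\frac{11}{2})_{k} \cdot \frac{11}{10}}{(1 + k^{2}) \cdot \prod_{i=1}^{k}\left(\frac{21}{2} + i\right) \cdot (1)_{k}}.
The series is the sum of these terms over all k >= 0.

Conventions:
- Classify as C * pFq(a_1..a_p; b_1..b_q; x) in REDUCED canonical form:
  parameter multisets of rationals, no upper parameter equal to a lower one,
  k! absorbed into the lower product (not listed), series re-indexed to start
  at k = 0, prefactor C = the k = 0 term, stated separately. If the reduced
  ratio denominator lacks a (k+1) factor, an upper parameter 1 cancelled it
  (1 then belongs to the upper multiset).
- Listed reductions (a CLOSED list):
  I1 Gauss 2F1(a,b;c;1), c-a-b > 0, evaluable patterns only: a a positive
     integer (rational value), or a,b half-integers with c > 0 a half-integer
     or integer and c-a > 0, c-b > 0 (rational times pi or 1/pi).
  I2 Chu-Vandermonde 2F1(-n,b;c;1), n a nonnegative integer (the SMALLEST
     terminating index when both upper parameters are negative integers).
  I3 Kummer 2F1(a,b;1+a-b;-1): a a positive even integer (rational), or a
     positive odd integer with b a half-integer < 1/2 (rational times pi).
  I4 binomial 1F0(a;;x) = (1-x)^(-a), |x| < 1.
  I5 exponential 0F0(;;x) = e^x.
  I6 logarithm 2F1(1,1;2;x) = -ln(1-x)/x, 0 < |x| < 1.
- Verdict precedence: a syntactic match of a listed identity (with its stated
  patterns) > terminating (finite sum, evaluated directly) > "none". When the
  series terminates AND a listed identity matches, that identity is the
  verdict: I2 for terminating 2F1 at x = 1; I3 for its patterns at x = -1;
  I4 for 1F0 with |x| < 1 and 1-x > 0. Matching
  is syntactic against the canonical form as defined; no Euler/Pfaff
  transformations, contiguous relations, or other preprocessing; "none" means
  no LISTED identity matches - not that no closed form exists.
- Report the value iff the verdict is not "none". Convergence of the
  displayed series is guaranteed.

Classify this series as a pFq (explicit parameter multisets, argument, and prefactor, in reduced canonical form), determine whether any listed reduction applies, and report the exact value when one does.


The series (x = -1) is 2F1: upper {-\frac{11}{2}, 5}, lower {\frac{23}{2}}, prefactor \frac{11}{10}. Verdict (x = -1): Kummer's theorem (I3) applies (x = -1; c = \frac{23}{2} equals 1+a-b for upper {-\frac{11}{2}, 5}: listed pattern). Its exact value is \frac{96026931}{33554432} \cdot \pi.

Structural cue: with t_0 = \frac{11}{10}, k^2 + 1 divides numerator and denominator alike; prefactor 11/10 after cancelling.
Adjacent-term ratio: r(k) = -1 * (k-\frac{11}{2}) (k+5) / [(k+\frac{23}{2}) (k+1)] - rational in k, leading ratio -1; with t_0 = \frac{11}{10}, classification follows.


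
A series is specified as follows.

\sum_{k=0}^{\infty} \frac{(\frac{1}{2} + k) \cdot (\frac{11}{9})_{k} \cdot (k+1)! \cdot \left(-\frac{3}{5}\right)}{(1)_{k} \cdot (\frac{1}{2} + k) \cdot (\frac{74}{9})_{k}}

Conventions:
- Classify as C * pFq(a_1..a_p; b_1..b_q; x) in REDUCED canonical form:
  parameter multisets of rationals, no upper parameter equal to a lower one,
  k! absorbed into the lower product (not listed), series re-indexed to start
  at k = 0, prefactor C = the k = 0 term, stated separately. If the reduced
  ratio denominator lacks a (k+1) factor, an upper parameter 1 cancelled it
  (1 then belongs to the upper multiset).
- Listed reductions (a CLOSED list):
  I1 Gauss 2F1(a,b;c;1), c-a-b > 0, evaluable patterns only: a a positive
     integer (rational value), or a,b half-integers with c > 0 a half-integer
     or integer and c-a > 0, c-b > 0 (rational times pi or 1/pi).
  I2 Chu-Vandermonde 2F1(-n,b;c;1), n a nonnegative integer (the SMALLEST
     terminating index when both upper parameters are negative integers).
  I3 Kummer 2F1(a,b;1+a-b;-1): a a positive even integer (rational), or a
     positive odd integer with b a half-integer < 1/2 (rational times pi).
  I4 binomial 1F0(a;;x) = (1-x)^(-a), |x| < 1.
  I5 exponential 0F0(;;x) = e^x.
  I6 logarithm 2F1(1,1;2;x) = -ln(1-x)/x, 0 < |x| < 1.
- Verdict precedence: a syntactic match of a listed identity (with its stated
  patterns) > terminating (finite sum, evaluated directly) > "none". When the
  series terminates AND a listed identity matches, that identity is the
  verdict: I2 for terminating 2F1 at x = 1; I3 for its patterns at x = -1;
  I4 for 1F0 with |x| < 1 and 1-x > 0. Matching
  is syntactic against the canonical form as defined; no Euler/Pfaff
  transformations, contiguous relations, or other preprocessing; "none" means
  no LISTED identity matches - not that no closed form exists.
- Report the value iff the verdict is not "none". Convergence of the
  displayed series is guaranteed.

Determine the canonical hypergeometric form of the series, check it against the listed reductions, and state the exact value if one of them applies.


First insight: t_0 = -\frac{3}{5} here, and the factorial ratio (C = -3/5, x = 1) (k+a-1)!/(a-1)! is a rising factorial (a)_k.
Step ratio: r(k) = 1 * (k+\frac{11}{9}) (k+2) / [(k+\frac{74}{9}) (k+1)] ; factor over Q: parameters, x = 1, and C = -\frac{3}{5}.

Classification (C = -\frac{3}{5}): 2F1 with upper {\frac{11}{9}, 2}, lower {\frac{74}{9}}, argument x = 1. Verdict at x = 1: the Gauss summation I1 matches (x = 1: the Gamma ratio telescopes since c-a-b = 5 > 0 and a = 2 in Z>0). Sum: -\frac{364}{405}.


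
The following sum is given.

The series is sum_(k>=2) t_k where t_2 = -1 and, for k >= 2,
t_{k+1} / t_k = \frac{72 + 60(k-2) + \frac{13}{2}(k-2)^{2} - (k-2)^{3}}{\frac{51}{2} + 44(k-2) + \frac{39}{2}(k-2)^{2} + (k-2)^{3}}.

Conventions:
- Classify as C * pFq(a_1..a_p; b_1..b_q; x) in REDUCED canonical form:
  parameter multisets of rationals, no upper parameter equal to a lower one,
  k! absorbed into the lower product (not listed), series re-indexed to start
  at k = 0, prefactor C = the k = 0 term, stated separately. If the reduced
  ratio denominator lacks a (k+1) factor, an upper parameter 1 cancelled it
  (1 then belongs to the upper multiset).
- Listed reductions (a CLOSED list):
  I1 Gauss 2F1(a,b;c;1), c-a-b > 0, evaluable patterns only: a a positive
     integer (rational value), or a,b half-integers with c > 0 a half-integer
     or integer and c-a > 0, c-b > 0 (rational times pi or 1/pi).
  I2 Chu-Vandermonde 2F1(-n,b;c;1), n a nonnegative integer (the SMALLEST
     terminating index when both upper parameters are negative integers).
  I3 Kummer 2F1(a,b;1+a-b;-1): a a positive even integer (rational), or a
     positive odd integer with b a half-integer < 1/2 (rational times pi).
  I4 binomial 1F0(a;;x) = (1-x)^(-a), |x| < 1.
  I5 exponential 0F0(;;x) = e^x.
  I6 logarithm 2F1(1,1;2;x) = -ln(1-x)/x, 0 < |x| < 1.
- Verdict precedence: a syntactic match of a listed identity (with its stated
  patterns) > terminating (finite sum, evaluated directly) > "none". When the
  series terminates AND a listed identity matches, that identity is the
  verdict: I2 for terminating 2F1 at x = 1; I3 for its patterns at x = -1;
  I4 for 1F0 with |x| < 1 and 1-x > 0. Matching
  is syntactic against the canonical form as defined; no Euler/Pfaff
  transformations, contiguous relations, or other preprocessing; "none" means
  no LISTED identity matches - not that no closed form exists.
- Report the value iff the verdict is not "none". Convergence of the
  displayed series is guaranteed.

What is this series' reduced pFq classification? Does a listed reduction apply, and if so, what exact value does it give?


The series (x = -1) is 2F1: upper {-12, 4}, lower {17}, prefactor -1. Verdict: this is the Kummer evaluation I3 (x = -1; c = 17 equals 1+a-b for upper {-12, 4}: listed pattern). Its exact value is -20.

Key observation: x = -1 and the ratio is unreduced: k + 3/2 divides both sides (prefactor -1).
Ratio: r(k) = -1 * (k-12) (k+4) / [(k+17) (k+1)] ; factor over Q: parameters, x = -1, and C = -1.


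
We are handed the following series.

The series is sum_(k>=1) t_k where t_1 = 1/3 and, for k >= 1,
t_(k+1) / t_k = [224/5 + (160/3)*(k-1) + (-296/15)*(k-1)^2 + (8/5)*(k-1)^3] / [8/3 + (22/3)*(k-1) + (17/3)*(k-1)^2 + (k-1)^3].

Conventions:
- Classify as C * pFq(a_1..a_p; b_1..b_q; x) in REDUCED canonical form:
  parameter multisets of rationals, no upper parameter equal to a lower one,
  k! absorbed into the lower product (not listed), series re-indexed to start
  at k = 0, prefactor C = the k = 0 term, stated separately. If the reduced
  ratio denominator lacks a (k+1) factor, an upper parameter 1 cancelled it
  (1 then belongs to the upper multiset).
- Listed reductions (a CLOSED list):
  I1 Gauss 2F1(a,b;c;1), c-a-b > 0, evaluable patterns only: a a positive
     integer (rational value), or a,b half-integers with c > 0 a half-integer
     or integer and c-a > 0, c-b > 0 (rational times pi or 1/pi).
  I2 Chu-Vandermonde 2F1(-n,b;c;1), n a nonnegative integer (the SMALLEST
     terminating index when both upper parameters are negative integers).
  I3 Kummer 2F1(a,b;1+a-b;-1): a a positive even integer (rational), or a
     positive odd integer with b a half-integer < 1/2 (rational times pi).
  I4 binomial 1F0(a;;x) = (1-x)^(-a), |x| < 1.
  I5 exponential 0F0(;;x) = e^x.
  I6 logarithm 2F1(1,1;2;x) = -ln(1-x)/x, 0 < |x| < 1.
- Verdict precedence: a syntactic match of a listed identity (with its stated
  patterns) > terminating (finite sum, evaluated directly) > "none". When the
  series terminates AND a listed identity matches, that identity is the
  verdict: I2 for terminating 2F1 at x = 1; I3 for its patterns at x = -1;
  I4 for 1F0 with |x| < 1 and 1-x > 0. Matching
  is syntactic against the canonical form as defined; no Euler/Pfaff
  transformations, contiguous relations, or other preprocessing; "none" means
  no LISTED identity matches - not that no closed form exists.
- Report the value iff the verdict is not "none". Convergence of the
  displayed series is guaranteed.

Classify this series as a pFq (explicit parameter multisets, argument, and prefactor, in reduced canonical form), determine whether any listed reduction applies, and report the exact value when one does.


The tell: t_0 being 1/3, cancel k + 2/3 from the displayed ratio first; then C = 1/3, x = 8/5.
Consecutive-term ratio: r(k) = (8/5) * (k-7) (k-6) / [(k+4) (k+1)] ; factor over Q: parameters, x = (8/5), and C = 1/3.

With C = 1/3: the canonical form is 2F1(-7, -6; 4; 8/5). Verdict: terminating. With -6 upstairs the series is a 7-term polynomial sum; evaluated term by term. Sum: 17113831/140625.


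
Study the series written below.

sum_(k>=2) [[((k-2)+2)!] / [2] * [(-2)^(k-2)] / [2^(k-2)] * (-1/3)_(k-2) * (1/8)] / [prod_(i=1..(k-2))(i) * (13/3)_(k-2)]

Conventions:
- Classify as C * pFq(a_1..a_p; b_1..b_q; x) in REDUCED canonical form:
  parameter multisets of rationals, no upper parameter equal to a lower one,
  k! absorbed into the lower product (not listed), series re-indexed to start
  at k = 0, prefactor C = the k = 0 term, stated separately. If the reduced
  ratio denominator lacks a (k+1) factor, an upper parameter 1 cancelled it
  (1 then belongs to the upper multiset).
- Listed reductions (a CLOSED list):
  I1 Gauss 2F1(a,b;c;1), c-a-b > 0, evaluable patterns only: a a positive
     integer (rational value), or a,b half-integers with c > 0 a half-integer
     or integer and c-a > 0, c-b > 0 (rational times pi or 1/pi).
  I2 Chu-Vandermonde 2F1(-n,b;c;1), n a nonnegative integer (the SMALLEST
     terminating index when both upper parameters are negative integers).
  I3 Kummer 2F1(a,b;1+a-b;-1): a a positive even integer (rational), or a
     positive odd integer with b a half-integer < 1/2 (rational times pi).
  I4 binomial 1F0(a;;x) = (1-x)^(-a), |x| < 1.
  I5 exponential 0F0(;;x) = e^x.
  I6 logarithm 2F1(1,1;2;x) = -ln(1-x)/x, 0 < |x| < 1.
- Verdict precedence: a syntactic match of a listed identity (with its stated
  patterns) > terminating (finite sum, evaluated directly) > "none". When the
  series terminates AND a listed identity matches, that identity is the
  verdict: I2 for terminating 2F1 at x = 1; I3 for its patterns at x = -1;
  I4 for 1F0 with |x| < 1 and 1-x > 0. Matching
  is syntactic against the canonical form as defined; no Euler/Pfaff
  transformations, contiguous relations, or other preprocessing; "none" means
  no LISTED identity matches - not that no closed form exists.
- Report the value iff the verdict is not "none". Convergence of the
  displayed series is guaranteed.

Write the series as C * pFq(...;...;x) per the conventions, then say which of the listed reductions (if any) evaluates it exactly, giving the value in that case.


The series (x = -1) is 2F1: upper {-1/3, 3}, lower {13/3}, prefactor 1/8. Verdict: none here - no I1-I6 shape fits x = -1 with lower {13/3}.

Structural cue: t_0 = 1/8 here, and the product of the first k integers (C = 1/8) is k!.
Ratio: r(k) = (-1) * (k-1/3) (k+3) / [(k+13/3) (k+1)] - rational in k. x = (-1); t_0 = 1/8; negate the roots.


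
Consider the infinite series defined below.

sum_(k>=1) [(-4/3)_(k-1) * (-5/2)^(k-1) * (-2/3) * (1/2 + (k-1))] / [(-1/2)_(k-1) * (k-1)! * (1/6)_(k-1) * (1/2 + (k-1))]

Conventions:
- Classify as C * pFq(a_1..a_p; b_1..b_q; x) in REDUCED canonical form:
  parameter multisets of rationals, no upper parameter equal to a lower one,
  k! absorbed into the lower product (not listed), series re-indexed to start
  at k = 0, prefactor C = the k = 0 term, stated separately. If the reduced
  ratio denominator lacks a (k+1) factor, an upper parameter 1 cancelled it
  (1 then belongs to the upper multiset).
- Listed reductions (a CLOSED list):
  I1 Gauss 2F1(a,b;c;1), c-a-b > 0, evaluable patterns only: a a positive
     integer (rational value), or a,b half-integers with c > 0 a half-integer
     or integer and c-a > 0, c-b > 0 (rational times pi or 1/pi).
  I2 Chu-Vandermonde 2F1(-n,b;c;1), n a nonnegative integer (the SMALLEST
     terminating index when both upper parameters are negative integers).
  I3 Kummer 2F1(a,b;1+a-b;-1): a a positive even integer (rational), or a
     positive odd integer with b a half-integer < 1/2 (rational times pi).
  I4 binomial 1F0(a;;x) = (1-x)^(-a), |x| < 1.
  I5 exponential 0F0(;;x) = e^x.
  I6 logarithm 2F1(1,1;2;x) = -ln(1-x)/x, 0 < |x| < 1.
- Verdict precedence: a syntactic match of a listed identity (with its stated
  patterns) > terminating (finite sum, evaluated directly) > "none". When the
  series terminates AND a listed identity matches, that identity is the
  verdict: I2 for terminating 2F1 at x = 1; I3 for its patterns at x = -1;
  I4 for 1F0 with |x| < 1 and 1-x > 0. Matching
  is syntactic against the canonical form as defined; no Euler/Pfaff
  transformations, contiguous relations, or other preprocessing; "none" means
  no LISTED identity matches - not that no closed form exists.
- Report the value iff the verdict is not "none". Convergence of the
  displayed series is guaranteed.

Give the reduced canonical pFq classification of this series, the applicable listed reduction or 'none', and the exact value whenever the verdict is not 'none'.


Reduced: x = -5/2, 1F2, upper = {-4/3}, lower = {-1/2, 1/6}, C = -2/3. Verdict: none. No listed pattern accepts 1F2(-4/3; -1/2, 1/6; -5/2).

Key step: with t_0 = -2/3, the factor k + 1/2 cancels (top and bottom), leaving C = -2/3, x = -5/2.
Ratio: r(k) = (-5/2) * (k-4/3) / [(k-1/2) (k+1/6) (k+1)] - rational in k. x = (-5/2); t_0 = -2/3; negate the roots.


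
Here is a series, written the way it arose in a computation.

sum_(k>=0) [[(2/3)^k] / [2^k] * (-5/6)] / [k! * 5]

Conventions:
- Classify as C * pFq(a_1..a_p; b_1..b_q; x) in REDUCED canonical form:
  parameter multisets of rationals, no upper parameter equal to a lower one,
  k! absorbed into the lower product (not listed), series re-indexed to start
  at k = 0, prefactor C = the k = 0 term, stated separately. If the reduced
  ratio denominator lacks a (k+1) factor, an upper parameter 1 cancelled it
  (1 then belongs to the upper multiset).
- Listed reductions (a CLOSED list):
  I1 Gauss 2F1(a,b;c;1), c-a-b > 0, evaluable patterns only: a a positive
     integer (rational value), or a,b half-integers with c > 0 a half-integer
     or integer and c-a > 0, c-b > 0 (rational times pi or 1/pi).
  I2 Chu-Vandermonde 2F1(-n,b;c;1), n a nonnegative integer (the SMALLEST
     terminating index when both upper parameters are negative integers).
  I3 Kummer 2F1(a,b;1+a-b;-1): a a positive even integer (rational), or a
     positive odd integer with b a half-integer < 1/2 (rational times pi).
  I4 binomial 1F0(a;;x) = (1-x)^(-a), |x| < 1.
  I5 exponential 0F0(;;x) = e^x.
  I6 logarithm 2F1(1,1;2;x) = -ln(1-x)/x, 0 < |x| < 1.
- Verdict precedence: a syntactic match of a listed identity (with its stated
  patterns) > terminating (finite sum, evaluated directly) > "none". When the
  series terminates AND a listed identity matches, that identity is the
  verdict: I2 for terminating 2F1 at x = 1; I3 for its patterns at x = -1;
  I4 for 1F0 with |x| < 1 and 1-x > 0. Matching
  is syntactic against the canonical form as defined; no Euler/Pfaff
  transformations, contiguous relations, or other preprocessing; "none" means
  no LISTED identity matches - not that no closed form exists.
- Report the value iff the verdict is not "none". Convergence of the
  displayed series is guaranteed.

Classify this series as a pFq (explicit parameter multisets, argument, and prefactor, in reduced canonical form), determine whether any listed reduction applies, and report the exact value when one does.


The series (x = 1/3) is 0F0: upper {-}, lower {-}, prefactor -1/6. Verdict: this is exponential (I5) (the 0F0 exponential series at x = 1/3). Its exact value is (-1/6) * e^(1/3).

Key observation: t_0 being -1/6, the two k-th powers (C = -1/6, x = 1/3) combine into one argument.
Ratio: r(k) = (1/3) * 1 / [(k+1)] ; factor over Q: parameters, x = (1/3), and C = -1/6.


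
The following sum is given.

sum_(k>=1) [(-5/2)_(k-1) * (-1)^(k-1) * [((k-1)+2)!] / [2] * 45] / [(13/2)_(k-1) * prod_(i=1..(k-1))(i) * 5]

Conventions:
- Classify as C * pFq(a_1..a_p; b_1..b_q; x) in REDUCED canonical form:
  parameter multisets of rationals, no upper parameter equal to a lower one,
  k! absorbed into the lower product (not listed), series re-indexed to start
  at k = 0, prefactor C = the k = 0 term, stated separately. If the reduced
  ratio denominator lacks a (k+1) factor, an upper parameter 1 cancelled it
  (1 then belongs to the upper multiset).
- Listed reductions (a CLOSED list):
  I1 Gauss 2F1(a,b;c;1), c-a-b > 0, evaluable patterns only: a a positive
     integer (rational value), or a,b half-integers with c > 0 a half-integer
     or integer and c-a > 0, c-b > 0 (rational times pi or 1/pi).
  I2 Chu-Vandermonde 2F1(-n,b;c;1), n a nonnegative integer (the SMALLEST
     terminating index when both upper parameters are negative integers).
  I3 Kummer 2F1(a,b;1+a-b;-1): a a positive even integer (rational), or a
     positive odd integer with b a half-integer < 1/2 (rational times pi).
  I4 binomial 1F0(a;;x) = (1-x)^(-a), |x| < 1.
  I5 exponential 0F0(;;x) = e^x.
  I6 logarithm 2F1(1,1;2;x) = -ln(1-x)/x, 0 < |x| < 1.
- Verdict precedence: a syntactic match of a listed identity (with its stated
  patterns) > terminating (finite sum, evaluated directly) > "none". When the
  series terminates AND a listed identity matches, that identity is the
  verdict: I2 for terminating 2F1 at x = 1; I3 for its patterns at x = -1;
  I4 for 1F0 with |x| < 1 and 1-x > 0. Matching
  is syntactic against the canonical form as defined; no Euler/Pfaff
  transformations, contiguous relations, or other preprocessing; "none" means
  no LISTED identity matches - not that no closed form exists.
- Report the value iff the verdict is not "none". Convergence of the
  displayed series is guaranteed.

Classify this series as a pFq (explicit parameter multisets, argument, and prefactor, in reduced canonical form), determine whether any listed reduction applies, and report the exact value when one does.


Prefactor 9, argument -1: 2F1 with upper {-5/2, 3} over lower {13/2}. Verdict (x = -1): the Kummer evaluation I3 applies (x = -1; c = 13/2 equals 1+a-b for upper {-5/2, 3}: listed pattern). Hence: (31185/4096) * pi.

Key step: with t_0 = 9, the factorial ratio (C = 9) (k+a-1)!/(a-1)! is a rising factorial (a)_k.
Step ratio: r(k) = (-1) * (k-5/2) (k+3) / [(k+13/2) (k+1)] ; factor over Q: parameters, x = (-1), and C = 9.


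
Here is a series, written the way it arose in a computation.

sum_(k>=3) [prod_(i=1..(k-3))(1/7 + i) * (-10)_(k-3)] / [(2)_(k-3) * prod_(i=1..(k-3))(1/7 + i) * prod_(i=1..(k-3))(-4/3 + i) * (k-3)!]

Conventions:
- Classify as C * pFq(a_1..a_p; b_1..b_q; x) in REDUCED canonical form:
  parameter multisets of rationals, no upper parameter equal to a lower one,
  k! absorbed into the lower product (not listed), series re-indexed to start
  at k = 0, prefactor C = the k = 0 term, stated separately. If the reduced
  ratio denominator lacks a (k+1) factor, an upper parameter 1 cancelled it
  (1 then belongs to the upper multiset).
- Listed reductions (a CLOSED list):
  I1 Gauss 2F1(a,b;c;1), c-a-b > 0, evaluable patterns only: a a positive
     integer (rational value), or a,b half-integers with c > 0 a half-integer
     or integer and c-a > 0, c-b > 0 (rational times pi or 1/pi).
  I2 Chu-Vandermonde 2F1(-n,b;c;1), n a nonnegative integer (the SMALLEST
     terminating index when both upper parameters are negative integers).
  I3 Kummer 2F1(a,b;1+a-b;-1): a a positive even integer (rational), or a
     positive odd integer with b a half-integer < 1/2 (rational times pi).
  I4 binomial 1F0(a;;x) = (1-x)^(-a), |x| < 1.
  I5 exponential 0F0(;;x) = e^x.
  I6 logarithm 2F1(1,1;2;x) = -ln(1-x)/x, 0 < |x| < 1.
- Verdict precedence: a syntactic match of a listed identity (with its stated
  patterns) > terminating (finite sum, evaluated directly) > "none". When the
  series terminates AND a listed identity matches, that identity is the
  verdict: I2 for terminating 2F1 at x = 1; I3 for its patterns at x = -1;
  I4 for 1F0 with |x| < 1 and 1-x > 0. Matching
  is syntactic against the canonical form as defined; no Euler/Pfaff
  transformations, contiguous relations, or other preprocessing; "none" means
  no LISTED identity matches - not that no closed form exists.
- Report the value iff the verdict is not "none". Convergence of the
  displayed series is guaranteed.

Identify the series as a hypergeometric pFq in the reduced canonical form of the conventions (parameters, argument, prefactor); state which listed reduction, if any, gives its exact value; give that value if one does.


Prefactor 1, argument 1: 1F2 with upper {-10} over lower {-1/3, 2}. Verdict: terminating. With -10 upstairs the series is a 11-term polynomial sum; evaluated term by term. Hence: -7317200105278649/1234415902720000.

First insight: from the first term 1: the parameter 8/7 appears in both the upper and lower lists and cancels.
Ratio: r(k) = 1 * (k-10) / [(k-1/3) (k+2) (k+1)] - rational in k, leading ratio 1; with t_0 = 1, classification follows.


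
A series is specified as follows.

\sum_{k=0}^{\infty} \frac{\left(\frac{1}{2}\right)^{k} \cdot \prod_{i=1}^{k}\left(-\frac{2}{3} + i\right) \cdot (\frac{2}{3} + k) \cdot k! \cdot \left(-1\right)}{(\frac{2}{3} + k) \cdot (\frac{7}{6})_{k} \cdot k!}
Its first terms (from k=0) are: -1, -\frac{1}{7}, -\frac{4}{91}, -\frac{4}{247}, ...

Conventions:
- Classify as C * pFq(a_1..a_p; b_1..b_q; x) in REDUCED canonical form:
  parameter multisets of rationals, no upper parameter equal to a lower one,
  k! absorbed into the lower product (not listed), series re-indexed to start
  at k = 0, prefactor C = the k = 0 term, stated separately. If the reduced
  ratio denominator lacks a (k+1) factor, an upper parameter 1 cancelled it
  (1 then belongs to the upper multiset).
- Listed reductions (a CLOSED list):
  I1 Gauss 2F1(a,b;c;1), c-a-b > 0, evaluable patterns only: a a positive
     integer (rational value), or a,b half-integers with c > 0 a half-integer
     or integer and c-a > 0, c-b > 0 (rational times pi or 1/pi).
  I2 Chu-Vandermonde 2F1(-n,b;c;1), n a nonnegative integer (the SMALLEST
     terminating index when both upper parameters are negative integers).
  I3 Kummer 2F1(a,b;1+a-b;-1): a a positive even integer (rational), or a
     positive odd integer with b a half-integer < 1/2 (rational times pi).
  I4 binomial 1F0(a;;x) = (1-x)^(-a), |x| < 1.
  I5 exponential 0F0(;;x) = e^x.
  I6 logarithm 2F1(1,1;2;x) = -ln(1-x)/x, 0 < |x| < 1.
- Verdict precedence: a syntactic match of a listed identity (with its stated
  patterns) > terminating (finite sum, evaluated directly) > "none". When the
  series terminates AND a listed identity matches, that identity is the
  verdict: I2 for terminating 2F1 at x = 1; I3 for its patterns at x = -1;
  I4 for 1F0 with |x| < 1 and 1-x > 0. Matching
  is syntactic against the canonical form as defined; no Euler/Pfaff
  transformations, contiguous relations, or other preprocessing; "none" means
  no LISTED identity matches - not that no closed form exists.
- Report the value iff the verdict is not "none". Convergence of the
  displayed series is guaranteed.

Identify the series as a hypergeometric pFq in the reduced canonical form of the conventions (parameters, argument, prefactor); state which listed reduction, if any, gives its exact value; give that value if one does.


Key observation: t_0 = -1 here, and striking the common factor k + 2/3 reduces the term (C = -1, x = 1/2).
Adjacent-term ratio: r(k) = \frac{1}{2} * (k+\frac{1}{3}) (k+1) / [(k+\frac{7}{6}) (k+1)] - poly over poly, x = \frac{1}{2} from leading terms; C = -1 at k = 0.

Canonical form: C = -1 times 2F1 with upper {\frac{1}{3}, 1}, lower {\frac{7}{6}}, x = \frac{1}{2}. Verdict: none. Every listed pattern misses the 2F1 form at \frac{1}{2}, upper {\frac{1}{3}, 1}.


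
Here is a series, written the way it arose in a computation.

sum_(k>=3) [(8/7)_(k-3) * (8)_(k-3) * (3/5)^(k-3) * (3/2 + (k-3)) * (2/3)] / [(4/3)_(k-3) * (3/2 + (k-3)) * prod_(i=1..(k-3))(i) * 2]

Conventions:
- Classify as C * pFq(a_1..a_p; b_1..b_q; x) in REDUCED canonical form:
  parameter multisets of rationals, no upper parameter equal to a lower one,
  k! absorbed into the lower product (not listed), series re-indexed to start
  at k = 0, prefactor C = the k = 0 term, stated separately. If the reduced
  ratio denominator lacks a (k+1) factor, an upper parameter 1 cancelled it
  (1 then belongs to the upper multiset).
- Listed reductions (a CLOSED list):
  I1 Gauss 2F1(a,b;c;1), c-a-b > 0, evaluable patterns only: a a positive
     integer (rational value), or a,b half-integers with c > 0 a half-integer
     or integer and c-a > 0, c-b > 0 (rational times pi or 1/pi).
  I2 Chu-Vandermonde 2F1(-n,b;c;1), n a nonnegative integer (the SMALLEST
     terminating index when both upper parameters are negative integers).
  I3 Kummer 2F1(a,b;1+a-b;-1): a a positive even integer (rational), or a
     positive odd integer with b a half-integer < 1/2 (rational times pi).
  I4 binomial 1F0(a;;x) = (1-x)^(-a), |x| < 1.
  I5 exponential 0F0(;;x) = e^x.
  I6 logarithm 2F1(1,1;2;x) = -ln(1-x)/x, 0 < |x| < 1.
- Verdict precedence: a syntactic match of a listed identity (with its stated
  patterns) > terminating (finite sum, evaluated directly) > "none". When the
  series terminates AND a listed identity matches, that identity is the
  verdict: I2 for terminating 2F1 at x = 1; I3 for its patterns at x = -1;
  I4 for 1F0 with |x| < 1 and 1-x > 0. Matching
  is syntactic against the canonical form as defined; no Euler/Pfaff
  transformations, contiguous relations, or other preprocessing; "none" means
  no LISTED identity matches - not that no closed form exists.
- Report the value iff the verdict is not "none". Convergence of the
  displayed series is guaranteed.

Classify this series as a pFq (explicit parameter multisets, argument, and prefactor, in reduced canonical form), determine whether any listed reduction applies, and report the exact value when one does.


Canonical form: C = 1/3 times 2F1 with upper {8/7, 8}, lower {4/3}, x = 3/5. Verdict: none here - no I1-I6 shape fits x = 3/5 with lower {4/3}.

First insight: t_0 = 1/3 here, and the product of the first k integers (C = 1/3, x = 3/5) is k!.
Ratio: r(k) = (3/5) * (k+8/7) (k+8) / [(k+4/3) (k+1)] - rational in k. x = (3/5); t_0 = 1/3; negate the roots.


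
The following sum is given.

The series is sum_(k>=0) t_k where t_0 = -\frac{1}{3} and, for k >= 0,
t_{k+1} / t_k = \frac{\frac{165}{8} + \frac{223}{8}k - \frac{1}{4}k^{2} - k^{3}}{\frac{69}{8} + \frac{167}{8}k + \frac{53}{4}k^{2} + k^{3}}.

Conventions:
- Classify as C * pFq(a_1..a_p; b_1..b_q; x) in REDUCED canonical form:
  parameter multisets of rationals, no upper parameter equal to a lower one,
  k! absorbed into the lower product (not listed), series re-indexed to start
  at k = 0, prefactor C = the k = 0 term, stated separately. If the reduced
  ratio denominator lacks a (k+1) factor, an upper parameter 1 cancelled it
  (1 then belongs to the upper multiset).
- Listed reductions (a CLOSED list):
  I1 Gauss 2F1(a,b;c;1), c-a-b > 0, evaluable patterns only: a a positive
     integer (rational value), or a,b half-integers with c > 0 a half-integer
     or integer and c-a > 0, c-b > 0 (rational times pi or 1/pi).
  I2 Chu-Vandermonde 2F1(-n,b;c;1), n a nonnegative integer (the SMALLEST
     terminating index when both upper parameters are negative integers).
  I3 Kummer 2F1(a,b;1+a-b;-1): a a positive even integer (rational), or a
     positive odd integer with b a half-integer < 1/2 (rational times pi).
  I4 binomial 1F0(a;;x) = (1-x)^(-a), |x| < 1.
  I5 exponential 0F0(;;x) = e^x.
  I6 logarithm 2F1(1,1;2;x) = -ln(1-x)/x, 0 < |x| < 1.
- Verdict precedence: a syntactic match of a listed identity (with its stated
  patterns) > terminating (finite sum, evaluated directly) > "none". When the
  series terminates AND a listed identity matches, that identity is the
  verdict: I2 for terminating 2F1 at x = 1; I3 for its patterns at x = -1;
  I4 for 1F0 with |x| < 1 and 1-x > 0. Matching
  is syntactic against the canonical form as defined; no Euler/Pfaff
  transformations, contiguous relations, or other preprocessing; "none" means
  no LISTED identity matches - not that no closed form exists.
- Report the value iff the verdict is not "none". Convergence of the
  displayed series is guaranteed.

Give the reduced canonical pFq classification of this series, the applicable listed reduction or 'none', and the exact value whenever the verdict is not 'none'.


Structural cue: with t_0 = -\frac{1}{3}, the parameter 3/4 appears in both the upper and lower lists and cancels.
Ratio: r(k) = -1 * (k-\frac{11}{2}) (k+5) / [(k+\frac{23}{2}) (k+1)] - rational; roots negated = parameters, x = -1, C = -\frac{1}{3}.

The series (x = -1) is 2F1: upper {-\frac{11}{2}, 5}, lower {\frac{23}{2}}, prefactor -\frac{1}{3}. Verdict: the Kummer evaluation I3 matches (x = -1; c = \frac{23}{2} equals 1+a-b for upper {-\frac{11}{2}, 5}: listed pattern). Its exact value is \left(-\frac{14549535}{16777216}\right) \cdot \pi.
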